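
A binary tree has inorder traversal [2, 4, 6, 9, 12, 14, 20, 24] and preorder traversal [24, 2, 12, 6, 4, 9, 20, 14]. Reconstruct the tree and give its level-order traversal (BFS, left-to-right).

Inorder:  [2, 4, 6, 9, 12, 14, 20, 24]
Preorder: [24, 2, 12, 6, 4, 9, 20, 14]
Algorithm: preorder visits root first, so consume preorder in order;
for each root, split the current inorder slice at that value into
left-subtree inorder and right-subtree inorder, then recurse.
Recursive splits:
  root=24; inorder splits into left=[2, 4, 6, 9, 12, 14, 20], right=[]
  root=2; inorder splits into left=[], right=[4, 6, 9, 12, 14, 20]
  root=12; inorder splits into left=[4, 6, 9], right=[14, 20]
  root=6; inorder splits into left=[4], right=[9]
  root=4; inorder splits into left=[], right=[]
  root=9; inorder splits into left=[], right=[]
  root=20; inorder splits into left=[14], right=[]
  root=14; inorder splits into left=[], right=[]
Reconstructed level-order: [24, 2, 12, 6, 20, 4, 9, 14]


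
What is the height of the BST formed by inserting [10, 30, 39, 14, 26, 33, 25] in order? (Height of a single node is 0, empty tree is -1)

Insertion order: [10, 30, 39, 14, 26, 33, 25]
Tree (level-order array): [10, None, 30, 14, 39, None, 26, 33, None, 25]
Compute height bottom-up (empty subtree = -1):
  height(25) = 1 + max(-1, -1) = 0
  height(26) = 1 + max(0, -1) = 1
  height(14) = 1 + max(-1, 1) = 2
  height(33) = 1 + max(-1, -1) = 0
  height(39) = 1 + max(0, -1) = 1
  height(30) = 1 + max(2, 1) = 3
  height(10) = 1 + max(-1, 3) = 4
Height = 4


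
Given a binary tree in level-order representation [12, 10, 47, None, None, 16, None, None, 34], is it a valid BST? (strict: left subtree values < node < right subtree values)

Level-order array: [12, 10, 47, None, None, 16, None, None, 34]
Validate using subtree bounds (lo, hi): at each node, require lo < value < hi,
then recurse left with hi=value and right with lo=value.
Preorder trace (stopping at first violation):
  at node 12 with bounds (-inf, +inf): OK
  at node 10 with bounds (-inf, 12): OK
  at node 47 with bounds (12, +inf): OK
  at node 16 with bounds (12, 47): OK
  at node 34 with bounds (16, 47): OK
No violation found at any node.
Result: Valid BST


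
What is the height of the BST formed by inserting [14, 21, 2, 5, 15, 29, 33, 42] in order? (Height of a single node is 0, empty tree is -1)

Insertion order: [14, 21, 2, 5, 15, 29, 33, 42]
Tree (level-order array): [14, 2, 21, None, 5, 15, 29, None, None, None, None, None, 33, None, 42]
Compute height bottom-up (empty subtree = -1):
  height(5) = 1 + max(-1, -1) = 0
  height(2) = 1 + max(-1, 0) = 1
  height(15) = 1 + max(-1, -1) = 0
  height(42) = 1 + max(-1, -1) = 0
  height(33) = 1 + max(-1, 0) = 1
  height(29) = 1 + max(-1, 1) = 2
  height(21) = 1 + max(0, 2) = 3
  height(14) = 1 + max(1, 3) = 4
Height = 4


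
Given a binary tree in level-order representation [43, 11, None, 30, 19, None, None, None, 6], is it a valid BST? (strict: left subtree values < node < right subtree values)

Level-order array: [43, 11, None, 30, 19, None, None, None, 6]
Validate using subtree bounds (lo, hi): at each node, require lo < value < hi,
then recurse left with hi=value and right with lo=value.
Preorder trace (stopping at first violation):
  at node 43 with bounds (-inf, +inf): OK
  at node 11 with bounds (-inf, 43): OK
  at node 30 with bounds (-inf, 11): VIOLATION
Node 30 violates its bound: not (-inf < 30 < 11).
Result: Not a valid BST


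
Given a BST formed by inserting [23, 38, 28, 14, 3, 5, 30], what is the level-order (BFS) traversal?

Tree insertion order: [23, 38, 28, 14, 3, 5, 30]
Tree (level-order array): [23, 14, 38, 3, None, 28, None, None, 5, None, 30]
BFS from the root, enqueuing left then right child of each popped node:
  queue [23] -> pop 23, enqueue [14, 38], visited so far: [23]
  queue [14, 38] -> pop 14, enqueue [3], visited so far: [23, 14]
  queue [38, 3] -> pop 38, enqueue [28], visited so far: [23, 14, 38]
  queue [3, 28] -> pop 3, enqueue [5], visited so far: [23, 14, 38, 3]
  queue [28, 5] -> pop 28, enqueue [30], visited so far: [23, 14, 38, 3, 28]
  queue [5, 30] -> pop 5, enqueue [none], visited so far: [23, 14, 38, 3, 28, 5]
  queue [30] -> pop 30, enqueue [none], visited so far: [23, 14, 38, 3, 28, 5, 30]
Result: [23, 14, 38, 3, 28, 5, 30]


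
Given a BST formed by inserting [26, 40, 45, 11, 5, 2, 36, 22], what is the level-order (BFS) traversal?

Tree insertion order: [26, 40, 45, 11, 5, 2, 36, 22]
Tree (level-order array): [26, 11, 40, 5, 22, 36, 45, 2]
BFS from the root, enqueuing left then right child of each popped node:
  queue [26] -> pop 26, enqueue [11, 40], visited so far: [26]
  queue [11, 40] -> pop 11, enqueue [5, 22], visited so far: [26, 11]
  queue [40, 5, 22] -> pop 40, enqueue [36, 45], visited so far: [26, 11, 40]
  queue [5, 22, 36, 45] -> pop 5, enqueue [2], visited so far: [26, 11, 40, 5]
  queue [22, 36, 45, 2] -> pop 22, enqueue [none], visited so far: [26, 11, 40, 5, 22]
  queue [36, 45, 2] -> pop 36, enqueue [none], visited so far: [26, 11, 40, 5, 22, 36]
  queue [45, 2] -> pop 45, enqueue [none], visited so far: [26, 11, 40, 5, 22, 36, 45]
  queue [2] -> pop 2, enqueue [none], visited so far: [26, 11, 40, 5, 22, 36, 45, 2]
Result: [26, 11, 40, 5, 22, 36, 45, 2]


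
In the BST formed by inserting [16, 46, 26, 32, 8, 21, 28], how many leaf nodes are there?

Tree built from: [16, 46, 26, 32, 8, 21, 28]
Tree (level-order array): [16, 8, 46, None, None, 26, None, 21, 32, None, None, 28]
Rule: A leaf has 0 children.
Per-node child counts:
  node 16: 2 child(ren)
  node 8: 0 child(ren)
  node 46: 1 child(ren)
  node 26: 2 child(ren)
  node 21: 0 child(ren)
  node 32: 1 child(ren)
  node 28: 0 child(ren)
Matching nodes: [8, 21, 28]
Count of leaf nodes: 3


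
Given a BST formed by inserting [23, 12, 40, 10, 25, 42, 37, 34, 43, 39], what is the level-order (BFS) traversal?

Tree insertion order: [23, 12, 40, 10, 25, 42, 37, 34, 43, 39]
Tree (level-order array): [23, 12, 40, 10, None, 25, 42, None, None, None, 37, None, 43, 34, 39]
BFS from the root, enqueuing left then right child of each popped node:
  queue [23] -> pop 23, enqueue [12, 40], visited so far: [23]
  queue [12, 40] -> pop 12, enqueue [10], visited so far: [23, 12]
  queue [40, 10] -> pop 40, enqueue [25, 42], visited so far: [23, 12, 40]
  queue [10, 25, 42] -> pop 10, enqueue [none], visited so far: [23, 12, 40, 10]
  queue [25, 42] -> pop 25, enqueue [37], visited so far: [23, 12, 40, 10, 25]
  queue [42, 37] -> pop 42, enqueue [43], visited so far: [23, 12, 40, 10, 25, 42]
  queue [37, 43] -> pop 37, enqueue [34, 39], visited so far: [23, 12, 40, 10, 25, 42, 37]
  queue [43, 34, 39] -> pop 43, enqueue [none], visited so far: [23, 12, 40, 10, 25, 42, 37, 43]
  queue [34, 39] -> pop 34, enqueue [none], visited so far: [23, 12, 40, 10, 25, 42, 37, 43, 34]
  queue [39] -> pop 39, enqueue [none], visited so far: [23, 12, 40, 10, 25, 42, 37, 43, 34, 39]
Result: [23, 12, 40, 10, 25, 42, 37, 43, 34, 39]


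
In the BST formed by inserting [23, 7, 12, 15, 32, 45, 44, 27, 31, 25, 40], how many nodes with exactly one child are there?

Tree built from: [23, 7, 12, 15, 32, 45, 44, 27, 31, 25, 40]
Tree (level-order array): [23, 7, 32, None, 12, 27, 45, None, 15, 25, 31, 44, None, None, None, None, None, None, None, 40]
Rule: These are nodes with exactly 1 non-null child.
Per-node child counts:
  node 23: 2 child(ren)
  node 7: 1 child(ren)
  node 12: 1 child(ren)
  node 15: 0 child(ren)
  node 32: 2 child(ren)
  node 27: 2 child(ren)
  node 25: 0 child(ren)
  node 31: 0 child(ren)
  node 45: 1 child(ren)
  node 44: 1 child(ren)
  node 40: 0 child(ren)
Matching nodes: [7, 12, 45, 44]
Count of nodes with exactly one child: 4


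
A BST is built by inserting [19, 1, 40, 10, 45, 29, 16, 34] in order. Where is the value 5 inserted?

Starting tree (level order): [19, 1, 40, None, 10, 29, 45, None, 16, None, 34]
Insertion path: 19 -> 1 -> 10
Result: insert 5 as left child of 10
Final tree (level order): [19, 1, 40, None, 10, 29, 45, 5, 16, None, 34]


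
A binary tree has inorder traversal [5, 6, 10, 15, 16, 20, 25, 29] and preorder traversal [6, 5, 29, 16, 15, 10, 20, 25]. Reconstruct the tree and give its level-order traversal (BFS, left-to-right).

Inorder:  [5, 6, 10, 15, 16, 20, 25, 29]
Preorder: [6, 5, 29, 16, 15, 10, 20, 25]
Algorithm: preorder visits root first, so consume preorder in order;
for each root, split the current inorder slice at that value into
left-subtree inorder and right-subtree inorder, then recurse.
Recursive splits:
  root=6; inorder splits into left=[5], right=[10, 15, 16, 20, 25, 29]
  root=5; inorder splits into left=[], right=[]
  root=29; inorder splits into left=[10, 15, 16, 20, 25], right=[]
  root=16; inorder splits into left=[10, 15], right=[20, 25]
  root=15; inorder splits into left=[10], right=[]
  root=10; inorder splits into left=[], right=[]
  root=20; inorder splits into left=[], right=[25]
  root=25; inorder splits into left=[], right=[]
Reconstructed level-order: [6, 5, 29, 16, 15, 20, 10, 25]


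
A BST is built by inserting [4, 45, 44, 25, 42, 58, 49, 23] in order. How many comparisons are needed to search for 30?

Search path for 30: 4 -> 45 -> 44 -> 25 -> 42
Found: False
Comparisons: 5


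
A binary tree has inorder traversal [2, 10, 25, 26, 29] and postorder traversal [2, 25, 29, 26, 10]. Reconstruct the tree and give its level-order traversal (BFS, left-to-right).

Inorder:   [2, 10, 25, 26, 29]
Postorder: [2, 25, 29, 26, 10]
Algorithm: postorder visits root last, so walk postorder right-to-left;
each value is the root of the current inorder slice — split it at that
value, recurse on the right subtree first, then the left.
Recursive splits:
  root=10; inorder splits into left=[2], right=[25, 26, 29]
  root=26; inorder splits into left=[25], right=[29]
  root=29; inorder splits into left=[], right=[]
  root=25; inorder splits into left=[], right=[]
  root=2; inorder splits into left=[], right=[]
Reconstructed level-order: [10, 2, 26, 25, 29]


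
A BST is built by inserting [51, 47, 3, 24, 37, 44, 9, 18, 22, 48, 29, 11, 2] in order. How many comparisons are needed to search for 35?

Search path for 35: 51 -> 47 -> 3 -> 24 -> 37 -> 29
Found: False
Comparisons: 6


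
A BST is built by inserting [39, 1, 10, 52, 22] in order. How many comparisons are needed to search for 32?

Search path for 32: 39 -> 1 -> 10 -> 22
Found: False
Comparisons: 4


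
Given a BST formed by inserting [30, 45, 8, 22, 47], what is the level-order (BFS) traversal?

Tree insertion order: [30, 45, 8, 22, 47]
Tree (level-order array): [30, 8, 45, None, 22, None, 47]
BFS from the root, enqueuing left then right child of each popped node:
  queue [30] -> pop 30, enqueue [8, 45], visited so far: [30]
  queue [8, 45] -> pop 8, enqueue [22], visited so far: [30, 8]
  queue [45, 22] -> pop 45, enqueue [47], visited so far: [30, 8, 45]
  queue [22, 47] -> pop 22, enqueue [none], visited so far: [30, 8, 45, 22]
  queue [47] -> pop 47, enqueue [none], visited so far: [30, 8, 45, 22, 47]
Result: [30, 8, 45, 22, 47]


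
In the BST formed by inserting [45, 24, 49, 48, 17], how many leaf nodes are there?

Tree built from: [45, 24, 49, 48, 17]
Tree (level-order array): [45, 24, 49, 17, None, 48]
Rule: A leaf has 0 children.
Per-node child counts:
  node 45: 2 child(ren)
  node 24: 1 child(ren)
  node 17: 0 child(ren)
  node 49: 1 child(ren)
  node 48: 0 child(ren)
Matching nodes: [17, 48]
Count of leaf nodes: 2


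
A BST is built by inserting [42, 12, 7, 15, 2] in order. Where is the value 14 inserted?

Starting tree (level order): [42, 12, None, 7, 15, 2]
Insertion path: 42 -> 12 -> 15
Result: insert 14 as left child of 15
Final tree (level order): [42, 12, None, 7, 15, 2, None, 14]


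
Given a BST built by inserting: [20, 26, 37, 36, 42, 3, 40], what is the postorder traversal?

Tree insertion order: [20, 26, 37, 36, 42, 3, 40]
Tree (level-order array): [20, 3, 26, None, None, None, 37, 36, 42, None, None, 40]
Postorder traversal: [3, 36, 40, 42, 37, 26, 20]


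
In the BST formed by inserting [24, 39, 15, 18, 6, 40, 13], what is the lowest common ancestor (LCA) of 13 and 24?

Tree insertion order: [24, 39, 15, 18, 6, 40, 13]
Tree (level-order array): [24, 15, 39, 6, 18, None, 40, None, 13]
In a BST, the LCA of p=13, q=24 is the first node v on the
root-to-leaf path with p <= v <= q (go left if both < v, right if both > v).
Walk from root:
  at 24: 13 <= 24 <= 24, this is the LCA
LCA = 24


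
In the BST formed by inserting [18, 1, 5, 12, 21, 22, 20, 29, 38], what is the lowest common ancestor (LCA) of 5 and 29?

Tree insertion order: [18, 1, 5, 12, 21, 22, 20, 29, 38]
Tree (level-order array): [18, 1, 21, None, 5, 20, 22, None, 12, None, None, None, 29, None, None, None, 38]
In a BST, the LCA of p=5, q=29 is the first node v on the
root-to-leaf path with p <= v <= q (go left if both < v, right if both > v).
Walk from root:
  at 18: 5 <= 18 <= 29, this is the LCA
LCA = 18


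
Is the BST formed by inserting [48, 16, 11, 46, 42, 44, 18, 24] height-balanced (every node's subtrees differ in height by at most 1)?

Tree (level-order array): [48, 16, None, 11, 46, None, None, 42, None, 18, 44, None, 24]
Definition: a tree is height-balanced if, at every node, |h(left) - h(right)| <= 1 (empty subtree has height -1).
Bottom-up per-node check:
  node 11: h_left=-1, h_right=-1, diff=0 [OK], height=0
  node 24: h_left=-1, h_right=-1, diff=0 [OK], height=0
  node 18: h_left=-1, h_right=0, diff=1 [OK], height=1
  node 44: h_left=-1, h_right=-1, diff=0 [OK], height=0
  node 42: h_left=1, h_right=0, diff=1 [OK], height=2
  node 46: h_left=2, h_right=-1, diff=3 [FAIL (|2--1|=3 > 1)], height=3
  node 16: h_left=0, h_right=3, diff=3 [FAIL (|0-3|=3 > 1)], height=4
  node 48: h_left=4, h_right=-1, diff=5 [FAIL (|4--1|=5 > 1)], height=5
Node 46 violates the condition: |2 - -1| = 3 > 1.
Result: Not balanced


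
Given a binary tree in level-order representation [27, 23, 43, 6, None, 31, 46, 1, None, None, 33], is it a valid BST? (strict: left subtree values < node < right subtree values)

Level-order array: [27, 23, 43, 6, None, 31, 46, 1, None, None, 33]
Validate using subtree bounds (lo, hi): at each node, require lo < value < hi,
then recurse left with hi=value and right with lo=value.
Preorder trace (stopping at first violation):
  at node 27 with bounds (-inf, +inf): OK
  at node 23 with bounds (-inf, 27): OK
  at node 6 with bounds (-inf, 23): OK
  at node 1 with bounds (-inf, 6): OK
  at node 43 with bounds (27, +inf): OK
  at node 31 with bounds (27, 43): OK
  at node 33 with bounds (31, 43): OK
  at node 46 with bounds (43, +inf): OK
No violation found at any node.
Result: Valid BST


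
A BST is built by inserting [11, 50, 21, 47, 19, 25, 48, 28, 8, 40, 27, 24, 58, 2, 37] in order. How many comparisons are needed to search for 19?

Search path for 19: 11 -> 50 -> 21 -> 19
Found: True
Comparisons: 4


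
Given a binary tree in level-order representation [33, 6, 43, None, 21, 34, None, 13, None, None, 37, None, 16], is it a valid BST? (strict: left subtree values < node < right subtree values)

Level-order array: [33, 6, 43, None, 21, 34, None, 13, None, None, 37, None, 16]
Validate using subtree bounds (lo, hi): at each node, require lo < value < hi,
then recurse left with hi=value and right with lo=value.
Preorder trace (stopping at first violation):
  at node 33 with bounds (-inf, +inf): OK
  at node 6 with bounds (-inf, 33): OK
  at node 21 with bounds (6, 33): OK
  at node 13 with bounds (6, 21): OK
  at node 16 with bounds (13, 21): OK
  at node 43 with bounds (33, +inf): OK
  at node 34 with bounds (33, 43): OK
  at node 37 with bounds (34, 43): OK
No violation found at any node.
Result: Valid BST


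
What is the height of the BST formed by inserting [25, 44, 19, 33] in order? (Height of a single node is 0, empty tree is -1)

Insertion order: [25, 44, 19, 33]
Tree (level-order array): [25, 19, 44, None, None, 33]
Compute height bottom-up (empty subtree = -1):
  height(19) = 1 + max(-1, -1) = 0
  height(33) = 1 + max(-1, -1) = 0
  height(44) = 1 + max(0, -1) = 1
  height(25) = 1 + max(0, 1) = 2
Height = 2


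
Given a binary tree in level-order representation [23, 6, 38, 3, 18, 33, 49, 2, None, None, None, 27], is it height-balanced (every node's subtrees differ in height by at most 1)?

Tree (level-order array): [23, 6, 38, 3, 18, 33, 49, 2, None, None, None, 27]
Definition: a tree is height-balanced if, at every node, |h(left) - h(right)| <= 1 (empty subtree has height -1).
Bottom-up per-node check:
  node 2: h_left=-1, h_right=-1, diff=0 [OK], height=0
  node 3: h_left=0, h_right=-1, diff=1 [OK], height=1
  node 18: h_left=-1, h_right=-1, diff=0 [OK], height=0
  node 6: h_left=1, h_right=0, diff=1 [OK], height=2
  node 27: h_left=-1, h_right=-1, diff=0 [OK], height=0
  node 33: h_left=0, h_right=-1, diff=1 [OK], height=1
  node 49: h_left=-1, h_right=-1, diff=0 [OK], height=0
  node 38: h_left=1, h_right=0, diff=1 [OK], height=2
  node 23: h_left=2, h_right=2, diff=0 [OK], height=3
All nodes satisfy the balance condition.
Result: Balanced


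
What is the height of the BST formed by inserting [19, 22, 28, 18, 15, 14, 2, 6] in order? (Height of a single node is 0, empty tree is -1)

Insertion order: [19, 22, 28, 18, 15, 14, 2, 6]
Tree (level-order array): [19, 18, 22, 15, None, None, 28, 14, None, None, None, 2, None, None, 6]
Compute height bottom-up (empty subtree = -1):
  height(6) = 1 + max(-1, -1) = 0
  height(2) = 1 + max(-1, 0) = 1
  height(14) = 1 + max(1, -1) = 2
  height(15) = 1 + max(2, -1) = 3
  height(18) = 1 + max(3, -1) = 4
  height(28) = 1 + max(-1, -1) = 0
  height(22) = 1 + max(-1, 0) = 1
  height(19) = 1 + max(4, 1) = 5
Height = 5


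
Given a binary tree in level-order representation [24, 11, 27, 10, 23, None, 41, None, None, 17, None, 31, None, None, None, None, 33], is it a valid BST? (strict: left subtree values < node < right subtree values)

Level-order array: [24, 11, 27, 10, 23, None, 41, None, None, 17, None, 31, None, None, None, None, 33]
Validate using subtree bounds (lo, hi): at each node, require lo < value < hi,
then recurse left with hi=value and right with lo=value.
Preorder trace (stopping at first violation):
  at node 24 with bounds (-inf, +inf): OK
  at node 11 with bounds (-inf, 24): OK
  at node 10 with bounds (-inf, 11): OK
  at node 23 with bounds (11, 24): OK
  at node 17 with bounds (11, 23): OK
  at node 27 with bounds (24, +inf): OK
  at node 41 with bounds (27, +inf): OK
  at node 31 with bounds (27, 41): OK
  at node 33 with bounds (31, 41): OK
No violation found at any node.
Result: Valid BST


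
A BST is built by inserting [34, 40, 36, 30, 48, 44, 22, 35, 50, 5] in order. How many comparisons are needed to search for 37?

Search path for 37: 34 -> 40 -> 36
Found: False
Comparisons: 3


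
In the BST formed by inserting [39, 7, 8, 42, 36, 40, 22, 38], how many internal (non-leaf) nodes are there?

Tree built from: [39, 7, 8, 42, 36, 40, 22, 38]
Tree (level-order array): [39, 7, 42, None, 8, 40, None, None, 36, None, None, 22, 38]
Rule: An internal node has at least one child.
Per-node child counts:
  node 39: 2 child(ren)
  node 7: 1 child(ren)
  node 8: 1 child(ren)
  node 36: 2 child(ren)
  node 22: 0 child(ren)
  node 38: 0 child(ren)
  node 42: 1 child(ren)
  node 40: 0 child(ren)
Matching nodes: [39, 7, 8, 36, 42]
Count of internal (non-leaf) nodes: 5


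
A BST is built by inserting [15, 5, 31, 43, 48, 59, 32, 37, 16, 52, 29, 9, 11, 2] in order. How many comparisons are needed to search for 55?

Search path for 55: 15 -> 31 -> 43 -> 48 -> 59 -> 52
Found: False
Comparisons: 6


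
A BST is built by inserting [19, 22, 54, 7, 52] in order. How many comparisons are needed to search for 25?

Search path for 25: 19 -> 22 -> 54 -> 52
Found: False
Comparisons: 4


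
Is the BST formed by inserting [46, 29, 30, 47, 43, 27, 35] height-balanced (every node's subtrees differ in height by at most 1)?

Tree (level-order array): [46, 29, 47, 27, 30, None, None, None, None, None, 43, 35]
Definition: a tree is height-balanced if, at every node, |h(left) - h(right)| <= 1 (empty subtree has height -1).
Bottom-up per-node check:
  node 27: h_left=-1, h_right=-1, diff=0 [OK], height=0
  node 35: h_left=-1, h_right=-1, diff=0 [OK], height=0
  node 43: h_left=0, h_right=-1, diff=1 [OK], height=1
  node 30: h_left=-1, h_right=1, diff=2 [FAIL (|-1-1|=2 > 1)], height=2
  node 29: h_left=0, h_right=2, diff=2 [FAIL (|0-2|=2 > 1)], height=3
  node 47: h_left=-1, h_right=-1, diff=0 [OK], height=0
  node 46: h_left=3, h_right=0, diff=3 [FAIL (|3-0|=3 > 1)], height=4
Node 30 violates the condition: |-1 - 1| = 2 > 1.
Result: Not balanced


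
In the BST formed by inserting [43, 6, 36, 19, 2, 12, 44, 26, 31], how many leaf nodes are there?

Tree built from: [43, 6, 36, 19, 2, 12, 44, 26, 31]
Tree (level-order array): [43, 6, 44, 2, 36, None, None, None, None, 19, None, 12, 26, None, None, None, 31]
Rule: A leaf has 0 children.
Per-node child counts:
  node 43: 2 child(ren)
  node 6: 2 child(ren)
  node 2: 0 child(ren)
  node 36: 1 child(ren)
  node 19: 2 child(ren)
  node 12: 0 child(ren)
  node 26: 1 child(ren)
  node 31: 0 child(ren)
  node 44: 0 child(ren)
Matching nodes: [2, 12, 31, 44]
Count of leaf nodes: 4


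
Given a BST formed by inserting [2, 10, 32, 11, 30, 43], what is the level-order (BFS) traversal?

Tree insertion order: [2, 10, 32, 11, 30, 43]
Tree (level-order array): [2, None, 10, None, 32, 11, 43, None, 30]
BFS from the root, enqueuing left then right child of each popped node:
  queue [2] -> pop 2, enqueue [10], visited so far: [2]
  queue [10] -> pop 10, enqueue [32], visited so far: [2, 10]
  queue [32] -> pop 32, enqueue [11, 43], visited so far: [2, 10, 32]
  queue [11, 43] -> pop 11, enqueue [30], visited so far: [2, 10, 32, 11]
  queue [43, 30] -> pop 43, enqueue [none], visited so far: [2, 10, 32, 11, 43]
  queue [30] -> pop 30, enqueue [none], visited so far: [2, 10, 32, 11, 43, 30]
Result: [2, 10, 32, 11, 43, 30]


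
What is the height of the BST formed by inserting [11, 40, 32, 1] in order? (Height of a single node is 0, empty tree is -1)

Insertion order: [11, 40, 32, 1]
Tree (level-order array): [11, 1, 40, None, None, 32]
Compute height bottom-up (empty subtree = -1):
  height(1) = 1 + max(-1, -1) = 0
  height(32) = 1 + max(-1, -1) = 0
  height(40) = 1 + max(0, -1) = 1
  height(11) = 1 + max(0, 1) = 2
Height = 2


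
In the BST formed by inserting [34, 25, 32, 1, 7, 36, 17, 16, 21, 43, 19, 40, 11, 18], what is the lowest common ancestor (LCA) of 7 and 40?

Tree insertion order: [34, 25, 32, 1, 7, 36, 17, 16, 21, 43, 19, 40, 11, 18]
Tree (level-order array): [34, 25, 36, 1, 32, None, 43, None, 7, None, None, 40, None, None, 17, None, None, 16, 21, 11, None, 19, None, None, None, 18]
In a BST, the LCA of p=7, q=40 is the first node v on the
root-to-leaf path with p <= v <= q (go left if both < v, right if both > v).
Walk from root:
  at 34: 7 <= 34 <= 40, this is the LCA
LCA = 34


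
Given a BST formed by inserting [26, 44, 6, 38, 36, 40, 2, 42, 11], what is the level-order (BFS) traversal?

Tree insertion order: [26, 44, 6, 38, 36, 40, 2, 42, 11]
Tree (level-order array): [26, 6, 44, 2, 11, 38, None, None, None, None, None, 36, 40, None, None, None, 42]
BFS from the root, enqueuing left then right child of each popped node:
  queue [26] -> pop 26, enqueue [6, 44], visited so far: [26]
  queue [6, 44] -> pop 6, enqueue [2, 11], visited so far: [26, 6]
  queue [44, 2, 11] -> pop 44, enqueue [38], visited so far: [26, 6, 44]
  queue [2, 11, 38] -> pop 2, enqueue [none], visited so far: [26, 6, 44, 2]
  queue [11, 38] -> pop 11, enqueue [none], visited so far: [26, 6, 44, 2, 11]
  queue [38] -> pop 38, enqueue [36, 40], visited so far: [26, 6, 44, 2, 11, 38]
  queue [36, 40] -> pop 36, enqueue [none], visited so far: [26, 6, 44, 2, 11, 38, 36]
  queue [40] -> pop 40, enqueue [42], visited so far: [26, 6, 44, 2, 11, 38, 36, 40]
  queue [42] -> pop 42, enqueue [none], visited so far: [26, 6, 44, 2, 11, 38, 36, 40, 42]
Result: [26, 6, 44, 2, 11, 38, 36, 40, 42]


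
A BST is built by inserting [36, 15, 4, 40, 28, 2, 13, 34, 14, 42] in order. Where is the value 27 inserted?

Starting tree (level order): [36, 15, 40, 4, 28, None, 42, 2, 13, None, 34, None, None, None, None, None, 14]
Insertion path: 36 -> 15 -> 28
Result: insert 27 as left child of 28
Final tree (level order): [36, 15, 40, 4, 28, None, 42, 2, 13, 27, 34, None, None, None, None, None, 14]


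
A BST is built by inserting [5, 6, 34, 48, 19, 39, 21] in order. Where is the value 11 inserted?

Starting tree (level order): [5, None, 6, None, 34, 19, 48, None, 21, 39]
Insertion path: 5 -> 6 -> 34 -> 19
Result: insert 11 as left child of 19
Final tree (level order): [5, None, 6, None, 34, 19, 48, 11, 21, 39]


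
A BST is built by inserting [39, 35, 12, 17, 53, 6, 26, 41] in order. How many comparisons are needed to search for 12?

Search path for 12: 39 -> 35 -> 12
Found: True
Comparisons: 3


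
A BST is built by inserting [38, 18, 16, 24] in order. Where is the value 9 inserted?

Starting tree (level order): [38, 18, None, 16, 24]
Insertion path: 38 -> 18 -> 16
Result: insert 9 as left child of 16
Final tree (level order): [38, 18, None, 16, 24, 9]


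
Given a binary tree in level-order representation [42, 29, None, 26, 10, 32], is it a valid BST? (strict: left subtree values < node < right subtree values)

Level-order array: [42, 29, None, 26, 10, 32]
Validate using subtree bounds (lo, hi): at each node, require lo < value < hi,
then recurse left with hi=value and right with lo=value.
Preorder trace (stopping at first violation):
  at node 42 with bounds (-inf, +inf): OK
  at node 29 with bounds (-inf, 42): OK
  at node 26 with bounds (-inf, 29): OK
  at node 32 with bounds (-inf, 26): VIOLATION
Node 32 violates its bound: not (-inf < 32 < 26).
Result: Not a valid BST


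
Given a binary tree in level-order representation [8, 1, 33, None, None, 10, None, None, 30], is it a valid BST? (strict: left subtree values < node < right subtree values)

Level-order array: [8, 1, 33, None, None, 10, None, None, 30]
Validate using subtree bounds (lo, hi): at each node, require lo < value < hi,
then recurse left with hi=value and right with lo=value.
Preorder trace (stopping at first violation):
  at node 8 with bounds (-inf, +inf): OK
  at node 1 with bounds (-inf, 8): OK
  at node 33 with bounds (8, +inf): OK
  at node 10 with bounds (8, 33): OK
  at node 30 with bounds (10, 33): OK
No violation found at any node.
Result: Valid BST


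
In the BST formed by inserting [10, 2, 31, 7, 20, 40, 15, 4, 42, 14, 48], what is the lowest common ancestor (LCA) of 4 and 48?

Tree insertion order: [10, 2, 31, 7, 20, 40, 15, 4, 42, 14, 48]
Tree (level-order array): [10, 2, 31, None, 7, 20, 40, 4, None, 15, None, None, 42, None, None, 14, None, None, 48]
In a BST, the LCA of p=4, q=48 is the first node v on the
root-to-leaf path with p <= v <= q (go left if both < v, right if both > v).
Walk from root:
  at 10: 4 <= 10 <= 48, this is the LCA
LCA = 10


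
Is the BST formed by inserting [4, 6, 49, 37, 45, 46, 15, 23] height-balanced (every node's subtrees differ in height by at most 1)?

Tree (level-order array): [4, None, 6, None, 49, 37, None, 15, 45, None, 23, None, 46]
Definition: a tree is height-balanced if, at every node, |h(left) - h(right)| <= 1 (empty subtree has height -1).
Bottom-up per-node check:
  node 23: h_left=-1, h_right=-1, diff=0 [OK], height=0
  node 15: h_left=-1, h_right=0, diff=1 [OK], height=1
  node 46: h_left=-1, h_right=-1, diff=0 [OK], height=0
  node 45: h_left=-1, h_right=0, diff=1 [OK], height=1
  node 37: h_left=1, h_right=1, diff=0 [OK], height=2
  node 49: h_left=2, h_right=-1, diff=3 [FAIL (|2--1|=3 > 1)], height=3
  node 6: h_left=-1, h_right=3, diff=4 [FAIL (|-1-3|=4 > 1)], height=4
  node 4: h_left=-1, h_right=4, diff=5 [FAIL (|-1-4|=5 > 1)], height=5
Node 49 violates the condition: |2 - -1| = 3 > 1.
Result: Not balanced


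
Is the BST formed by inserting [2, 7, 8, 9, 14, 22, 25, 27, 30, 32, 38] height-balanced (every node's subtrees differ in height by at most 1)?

Tree (level-order array): [2, None, 7, None, 8, None, 9, None, 14, None, 22, None, 25, None, 27, None, 30, None, 32, None, 38]
Definition: a tree is height-balanced if, at every node, |h(left) - h(right)| <= 1 (empty subtree has height -1).
Bottom-up per-node check:
  node 38: h_left=-1, h_right=-1, diff=0 [OK], height=0
  node 32: h_left=-1, h_right=0, diff=1 [OK], height=1
  node 30: h_left=-1, h_right=1, diff=2 [FAIL (|-1-1|=2 > 1)], height=2
  node 27: h_left=-1, h_right=2, diff=3 [FAIL (|-1-2|=3 > 1)], height=3
  node 25: h_left=-1, h_right=3, diff=4 [FAIL (|-1-3|=4 > 1)], height=4
  node 22: h_left=-1, h_right=4, diff=5 [FAIL (|-1-4|=5 > 1)], height=5
  node 14: h_left=-1, h_right=5, diff=6 [FAIL (|-1-5|=6 > 1)], height=6
  node 9: h_left=-1, h_right=6, diff=7 [FAIL (|-1-6|=7 > 1)], height=7
  node 8: h_left=-1, h_right=7, diff=8 [FAIL (|-1-7|=8 > 1)], height=8
  node 7: h_left=-1, h_right=8, diff=9 [FAIL (|-1-8|=9 > 1)], height=9
  node 2: h_left=-1, h_right=9, diff=10 [FAIL (|-1-9|=10 > 1)], height=10
Node 30 violates the condition: |-1 - 1| = 2 > 1.
Result: Not balanced


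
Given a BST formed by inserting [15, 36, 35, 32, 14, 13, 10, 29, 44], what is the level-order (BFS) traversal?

Tree insertion order: [15, 36, 35, 32, 14, 13, 10, 29, 44]
Tree (level-order array): [15, 14, 36, 13, None, 35, 44, 10, None, 32, None, None, None, None, None, 29]
BFS from the root, enqueuing left then right child of each popped node:
  queue [15] -> pop 15, enqueue [14, 36], visited so far: [15]
  queue [14, 36] -> pop 14, enqueue [13], visited so far: [15, 14]
  queue [36, 13] -> pop 36, enqueue [35, 44], visited so far: [15, 14, 36]
  queue [13, 35, 44] -> pop 13, enqueue [10], visited so far: [15, 14, 36, 13]
  queue [35, 44, 10] -> pop 35, enqueue [32], visited so far: [15, 14, 36, 13, 35]
  queue [44, 10, 32] -> pop 44, enqueue [none], visited so far: [15, 14, 36, 13, 35, 44]
  queue [10, 32] -> pop 10, enqueue [none], visited so far: [15, 14, 36, 13, 35, 44, 10]
  queue [32] -> pop 32, enqueue [29], visited so far: [15, 14, 36, 13, 35, 44, 10, 32]
  queue [29] -> pop 29, enqueue [none], visited so far: [15, 14, 36, 13, 35, 44, 10, 32, 29]
Result: [15, 14, 36, 13, 35, 44, 10, 32, 29]


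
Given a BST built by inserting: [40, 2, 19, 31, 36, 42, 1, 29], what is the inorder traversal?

Tree insertion order: [40, 2, 19, 31, 36, 42, 1, 29]
Tree (level-order array): [40, 2, 42, 1, 19, None, None, None, None, None, 31, 29, 36]
Inorder traversal: [1, 2, 19, 29, 31, 36, 40, 42]


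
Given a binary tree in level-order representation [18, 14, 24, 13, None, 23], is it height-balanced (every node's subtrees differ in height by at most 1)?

Tree (level-order array): [18, 14, 24, 13, None, 23]
Definition: a tree is height-balanced if, at every node, |h(left) - h(right)| <= 1 (empty subtree has height -1).
Bottom-up per-node check:
  node 13: h_left=-1, h_right=-1, diff=0 [OK], height=0
  node 14: h_left=0, h_right=-1, diff=1 [OK], height=1
  node 23: h_left=-1, h_right=-1, diff=0 [OK], height=0
  node 24: h_left=0, h_right=-1, diff=1 [OK], height=1
  node 18: h_left=1, h_right=1, diff=0 [OK], height=2
All nodes satisfy the balance condition.
Result: Balanced


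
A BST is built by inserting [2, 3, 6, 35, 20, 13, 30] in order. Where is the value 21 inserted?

Starting tree (level order): [2, None, 3, None, 6, None, 35, 20, None, 13, 30]
Insertion path: 2 -> 3 -> 6 -> 35 -> 20 -> 30
Result: insert 21 as left child of 30
Final tree (level order): [2, None, 3, None, 6, None, 35, 20, None, 13, 30, None, None, 21]


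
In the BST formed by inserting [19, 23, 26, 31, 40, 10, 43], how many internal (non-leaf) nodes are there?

Tree built from: [19, 23, 26, 31, 40, 10, 43]
Tree (level-order array): [19, 10, 23, None, None, None, 26, None, 31, None, 40, None, 43]
Rule: An internal node has at least one child.
Per-node child counts:
  node 19: 2 child(ren)
  node 10: 0 child(ren)
  node 23: 1 child(ren)
  node 26: 1 child(ren)
  node 31: 1 child(ren)
  node 40: 1 child(ren)
  node 43: 0 child(ren)
Matching nodes: [19, 23, 26, 31, 40]
Count of internal (non-leaf) nodes: 5


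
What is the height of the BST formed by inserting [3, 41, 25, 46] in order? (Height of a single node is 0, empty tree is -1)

Insertion order: [3, 41, 25, 46]
Tree (level-order array): [3, None, 41, 25, 46]
Compute height bottom-up (empty subtree = -1):
  height(25) = 1 + max(-1, -1) = 0
  height(46) = 1 + max(-1, -1) = 0
  height(41) = 1 + max(0, 0) = 1
  height(3) = 1 + max(-1, 1) = 2
Height = 2


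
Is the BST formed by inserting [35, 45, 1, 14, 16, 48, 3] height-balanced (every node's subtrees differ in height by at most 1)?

Tree (level-order array): [35, 1, 45, None, 14, None, 48, 3, 16]
Definition: a tree is height-balanced if, at every node, |h(left) - h(right)| <= 1 (empty subtree has height -1).
Bottom-up per-node check:
  node 3: h_left=-1, h_right=-1, diff=0 [OK], height=0
  node 16: h_left=-1, h_right=-1, diff=0 [OK], height=0
  node 14: h_left=0, h_right=0, diff=0 [OK], height=1
  node 1: h_left=-1, h_right=1, diff=2 [FAIL (|-1-1|=2 > 1)], height=2
  node 48: h_left=-1, h_right=-1, diff=0 [OK], height=0
  node 45: h_left=-1, h_right=0, diff=1 [OK], height=1
  node 35: h_left=2, h_right=1, diff=1 [OK], height=3
Node 1 violates the condition: |-1 - 1| = 2 > 1.
Result: Not balanced


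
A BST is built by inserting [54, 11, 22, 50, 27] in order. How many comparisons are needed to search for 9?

Search path for 9: 54 -> 11
Found: False
Comparisons: 2


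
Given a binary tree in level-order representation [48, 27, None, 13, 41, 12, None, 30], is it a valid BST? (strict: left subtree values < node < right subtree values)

Level-order array: [48, 27, None, 13, 41, 12, None, 30]
Validate using subtree bounds (lo, hi): at each node, require lo < value < hi,
then recurse left with hi=value and right with lo=value.
Preorder trace (stopping at first violation):
  at node 48 with bounds (-inf, +inf): OK
  at node 27 with bounds (-inf, 48): OK
  at node 13 with bounds (-inf, 27): OK
  at node 12 with bounds (-inf, 13): OK
  at node 41 with bounds (27, 48): OK
  at node 30 with bounds (27, 41): OK
No violation found at any node.
Result: Valid BST


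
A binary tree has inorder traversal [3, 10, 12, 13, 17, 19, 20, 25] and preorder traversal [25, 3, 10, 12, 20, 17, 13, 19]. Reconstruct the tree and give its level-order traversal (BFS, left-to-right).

Inorder:  [3, 10, 12, 13, 17, 19, 20, 25]
Preorder: [25, 3, 10, 12, 20, 17, 13, 19]
Algorithm: preorder visits root first, so consume preorder in order;
for each root, split the current inorder slice at that value into
left-subtree inorder and right-subtree inorder, then recurse.
Recursive splits:
  root=25; inorder splits into left=[3, 10, 12, 13, 17, 19, 20], right=[]
  root=3; inorder splits into left=[], right=[10, 12, 13, 17, 19, 20]
  root=10; inorder splits into left=[], right=[12, 13, 17, 19, 20]
  root=12; inorder splits into left=[], right=[13, 17, 19, 20]
  root=20; inorder splits into left=[13, 17, 19], right=[]
  root=17; inorder splits into left=[13], right=[19]
  root=13; inorder splits into left=[], right=[]
  root=19; inorder splits into left=[], right=[]
Reconstructed level-order: [25, 3, 10, 12, 20, 17, 13, 19]


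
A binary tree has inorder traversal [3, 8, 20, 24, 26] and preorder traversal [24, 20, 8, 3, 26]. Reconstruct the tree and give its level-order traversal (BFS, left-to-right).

Inorder:  [3, 8, 20, 24, 26]
Preorder: [24, 20, 8, 3, 26]
Algorithm: preorder visits root first, so consume preorder in order;
for each root, split the current inorder slice at that value into
left-subtree inorder and right-subtree inorder, then recurse.
Recursive splits:
  root=24; inorder splits into left=[3, 8, 20], right=[26]
  root=20; inorder splits into left=[3, 8], right=[]
  root=8; inorder splits into left=[3], right=[]
  root=3; inorder splits into left=[], right=[]
  root=26; inorder splits into left=[], right=[]
Reconstructed level-order: [24, 20, 26, 8, 3]


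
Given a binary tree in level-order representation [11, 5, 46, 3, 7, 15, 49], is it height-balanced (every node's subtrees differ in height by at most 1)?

Tree (level-order array): [11, 5, 46, 3, 7, 15, 49]
Definition: a tree is height-balanced if, at every node, |h(left) - h(right)| <= 1 (empty subtree has height -1).
Bottom-up per-node check:
  node 3: h_left=-1, h_right=-1, diff=0 [OK], height=0
  node 7: h_left=-1, h_right=-1, diff=0 [OK], height=0
  node 5: h_left=0, h_right=0, diff=0 [OK], height=1
  node 15: h_left=-1, h_right=-1, diff=0 [OK], height=0
  node 49: h_left=-1, h_right=-1, diff=0 [OK], height=0
  node 46: h_left=0, h_right=0, diff=0 [OK], height=1
  node 11: h_left=1, h_right=1, diff=0 [OK], height=2
All nodes satisfy the balance condition.
Result: Balanced


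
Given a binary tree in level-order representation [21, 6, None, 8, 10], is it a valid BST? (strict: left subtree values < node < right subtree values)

Level-order array: [21, 6, None, 8, 10]
Validate using subtree bounds (lo, hi): at each node, require lo < value < hi,
then recurse left with hi=value and right with lo=value.
Preorder trace (stopping at first violation):
  at node 21 with bounds (-inf, +inf): OK
  at node 6 with bounds (-inf, 21): OK
  at node 8 with bounds (-inf, 6): VIOLATION
Node 8 violates its bound: not (-inf < 8 < 6).
Result: Not a valid BST


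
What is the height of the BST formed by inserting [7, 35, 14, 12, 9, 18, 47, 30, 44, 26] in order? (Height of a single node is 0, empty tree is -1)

Insertion order: [7, 35, 14, 12, 9, 18, 47, 30, 44, 26]
Tree (level-order array): [7, None, 35, 14, 47, 12, 18, 44, None, 9, None, None, 30, None, None, None, None, 26]
Compute height bottom-up (empty subtree = -1):
  height(9) = 1 + max(-1, -1) = 0
  height(12) = 1 + max(0, -1) = 1
  height(26) = 1 + max(-1, -1) = 0
  height(30) = 1 + max(0, -1) = 1
  height(18) = 1 + max(-1, 1) = 2
  height(14) = 1 + max(1, 2) = 3
  height(44) = 1 + max(-1, -1) = 0
  height(47) = 1 + max(0, -1) = 1
  height(35) = 1 + max(3, 1) = 4
  height(7) = 1 + max(-1, 4) = 5
Height = 5


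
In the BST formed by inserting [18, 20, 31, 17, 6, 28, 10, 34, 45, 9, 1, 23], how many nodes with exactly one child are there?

Tree built from: [18, 20, 31, 17, 6, 28, 10, 34, 45, 9, 1, 23]
Tree (level-order array): [18, 17, 20, 6, None, None, 31, 1, 10, 28, 34, None, None, 9, None, 23, None, None, 45]
Rule: These are nodes with exactly 1 non-null child.
Per-node child counts:
  node 18: 2 child(ren)
  node 17: 1 child(ren)
  node 6: 2 child(ren)
  node 1: 0 child(ren)
  node 10: 1 child(ren)
  node 9: 0 child(ren)
  node 20: 1 child(ren)
  node 31: 2 child(ren)
  node 28: 1 child(ren)
  node 23: 0 child(ren)
  node 34: 1 child(ren)
  node 45: 0 child(ren)
Matching nodes: [17, 10, 20, 28, 34]
Count of nodes with exactly one child: 5


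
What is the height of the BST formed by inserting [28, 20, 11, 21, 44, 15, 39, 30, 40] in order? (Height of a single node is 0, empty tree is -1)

Insertion order: [28, 20, 11, 21, 44, 15, 39, 30, 40]
Tree (level-order array): [28, 20, 44, 11, 21, 39, None, None, 15, None, None, 30, 40]
Compute height bottom-up (empty subtree = -1):
  height(15) = 1 + max(-1, -1) = 0
  height(11) = 1 + max(-1, 0) = 1
  height(21) = 1 + max(-1, -1) = 0
  height(20) = 1 + max(1, 0) = 2
  height(30) = 1 + max(-1, -1) = 0
  height(40) = 1 + max(-1, -1) = 0
  height(39) = 1 + max(0, 0) = 1
  height(44) = 1 + max(1, -1) = 2
  height(28) = 1 + max(2, 2) = 3
Height = 3


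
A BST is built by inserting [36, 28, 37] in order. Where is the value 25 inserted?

Starting tree (level order): [36, 28, 37]
Insertion path: 36 -> 28
Result: insert 25 as left child of 28
Final tree (level order): [36, 28, 37, 25]


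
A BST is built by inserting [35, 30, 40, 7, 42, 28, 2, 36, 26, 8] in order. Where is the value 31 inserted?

Starting tree (level order): [35, 30, 40, 7, None, 36, 42, 2, 28, None, None, None, None, None, None, 26, None, 8]
Insertion path: 35 -> 30
Result: insert 31 as right child of 30
Final tree (level order): [35, 30, 40, 7, 31, 36, 42, 2, 28, None, None, None, None, None, None, None, None, 26, None, 8]
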